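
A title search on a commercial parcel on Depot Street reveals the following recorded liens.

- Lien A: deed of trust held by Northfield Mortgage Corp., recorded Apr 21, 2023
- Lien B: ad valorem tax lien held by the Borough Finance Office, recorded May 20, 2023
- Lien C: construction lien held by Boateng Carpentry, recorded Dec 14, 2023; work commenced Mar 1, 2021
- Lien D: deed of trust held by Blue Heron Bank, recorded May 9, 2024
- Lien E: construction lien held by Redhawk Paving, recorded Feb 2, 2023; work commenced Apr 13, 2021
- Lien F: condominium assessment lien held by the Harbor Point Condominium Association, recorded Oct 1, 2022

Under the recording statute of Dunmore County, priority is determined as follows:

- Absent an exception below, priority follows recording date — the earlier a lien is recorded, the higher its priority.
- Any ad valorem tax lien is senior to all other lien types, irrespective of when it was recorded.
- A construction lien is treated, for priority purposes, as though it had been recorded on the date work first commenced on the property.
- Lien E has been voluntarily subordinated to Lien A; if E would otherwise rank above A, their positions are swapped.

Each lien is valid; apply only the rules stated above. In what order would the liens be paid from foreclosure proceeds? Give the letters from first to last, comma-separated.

B, C, A, F, E, D

Effective dates: C is treated as recorded Mar 1, 2021, the work-commencement date; E is treated as recorded Apr 13, 2021, the work-commencement date.
B is an ad valorem tax lien, so it outranks all other liens regardless of date.
Among the remaining liens, by effective date: C (Mar 1, 2021), E (Apr 13, 2021), F (Oct 1, 2022), A (Apr 21, 2023), D (May 9, 2024).
E would otherwise be senior to A, so under the subordination agreement E and A exchange positions.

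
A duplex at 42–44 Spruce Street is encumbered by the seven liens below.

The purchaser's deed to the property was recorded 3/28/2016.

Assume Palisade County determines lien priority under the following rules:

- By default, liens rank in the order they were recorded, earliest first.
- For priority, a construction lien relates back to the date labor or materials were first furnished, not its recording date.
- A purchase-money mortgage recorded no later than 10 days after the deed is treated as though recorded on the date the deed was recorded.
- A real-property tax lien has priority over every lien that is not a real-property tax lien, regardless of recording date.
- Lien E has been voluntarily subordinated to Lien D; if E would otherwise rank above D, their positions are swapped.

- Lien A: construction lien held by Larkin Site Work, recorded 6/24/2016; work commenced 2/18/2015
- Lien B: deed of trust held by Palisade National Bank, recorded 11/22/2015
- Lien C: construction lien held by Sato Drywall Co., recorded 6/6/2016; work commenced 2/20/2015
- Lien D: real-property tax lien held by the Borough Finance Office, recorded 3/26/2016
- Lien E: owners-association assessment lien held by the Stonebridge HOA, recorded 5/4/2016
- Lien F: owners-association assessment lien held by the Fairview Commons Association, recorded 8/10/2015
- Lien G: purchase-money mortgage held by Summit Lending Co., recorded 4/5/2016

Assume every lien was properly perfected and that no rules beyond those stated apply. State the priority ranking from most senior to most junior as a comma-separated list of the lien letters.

D, A, C, F, B, G, E

First, effective dates: A relates back to 2/18/2015 (work commenced); C is treated as recorded 2/20/2015, the work-commencement date; G's effective date is the deed date, 3/28/2016.
D is a real-property tax lien and takes priority over every other lien.
Among the remaining liens, by effective date: A (2/18/2015), C (2/20/2015), F (8/10/2015), B (11/22/2015), G (3/28/2016), E (5/4/2016).
E already ranks below D; the subordination has no effect.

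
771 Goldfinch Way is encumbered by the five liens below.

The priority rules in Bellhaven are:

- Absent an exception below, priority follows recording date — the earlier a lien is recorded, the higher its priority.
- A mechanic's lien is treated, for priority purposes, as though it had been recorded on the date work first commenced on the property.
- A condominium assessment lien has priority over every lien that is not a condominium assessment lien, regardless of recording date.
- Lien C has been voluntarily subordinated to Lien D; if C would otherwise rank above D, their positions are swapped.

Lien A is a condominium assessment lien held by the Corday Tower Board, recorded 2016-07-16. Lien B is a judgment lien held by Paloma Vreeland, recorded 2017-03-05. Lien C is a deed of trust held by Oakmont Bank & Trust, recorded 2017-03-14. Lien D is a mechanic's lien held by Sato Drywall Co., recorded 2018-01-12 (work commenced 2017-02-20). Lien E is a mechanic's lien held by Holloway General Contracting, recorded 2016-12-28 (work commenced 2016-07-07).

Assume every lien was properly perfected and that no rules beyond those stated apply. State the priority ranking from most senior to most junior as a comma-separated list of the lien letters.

Adjusting effective dates: D is treated as recorded 2017-02-20, the work-commencement date; E is treated as recorded 2016-07-07, the work-commencement date.
A is a condominium assessment lien and takes priority over every other lien.
Among the remaining liens, by effective date: E (2016-07-07), D (2017-02-20), B (2017-03-05), C (2017-03-14).
Since C is not senior to D, the subordination leaves the order unchanged.

A, E, D, B, C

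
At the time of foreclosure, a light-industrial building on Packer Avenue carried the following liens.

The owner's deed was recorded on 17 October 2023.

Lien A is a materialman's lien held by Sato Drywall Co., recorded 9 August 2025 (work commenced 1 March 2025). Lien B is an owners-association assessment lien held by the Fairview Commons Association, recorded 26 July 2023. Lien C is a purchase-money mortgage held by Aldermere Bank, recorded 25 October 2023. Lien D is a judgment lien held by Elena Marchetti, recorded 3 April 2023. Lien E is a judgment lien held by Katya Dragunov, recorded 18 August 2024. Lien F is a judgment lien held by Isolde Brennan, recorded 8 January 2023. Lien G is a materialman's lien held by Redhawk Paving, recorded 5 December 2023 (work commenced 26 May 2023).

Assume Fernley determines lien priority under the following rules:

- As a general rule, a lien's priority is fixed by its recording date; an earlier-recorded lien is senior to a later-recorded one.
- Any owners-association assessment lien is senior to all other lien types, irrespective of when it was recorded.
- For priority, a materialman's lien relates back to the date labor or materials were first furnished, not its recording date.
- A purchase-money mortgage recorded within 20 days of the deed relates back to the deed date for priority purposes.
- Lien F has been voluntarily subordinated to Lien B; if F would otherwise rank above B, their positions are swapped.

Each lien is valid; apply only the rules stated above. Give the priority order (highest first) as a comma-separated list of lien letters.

B, F, D, G, C, E, A

Adjusting effective dates: A's effective date is 1 March 2025, when work began; C's effective date is the deed date, 17 October 2023; G is treated as recorded 26 May 2023, the work-commencement date.
B is an owners-association assessment lien, so it outranks all other liens regardless of date.
The other liens, earliest effective date first: F (8 January 2023), D (3 April 2023), G (26 May 2023), C (17 October 2023), E (18 August 2024), A (1 March 2025).
F is already junior to B, so the subordination agreement changes nothing.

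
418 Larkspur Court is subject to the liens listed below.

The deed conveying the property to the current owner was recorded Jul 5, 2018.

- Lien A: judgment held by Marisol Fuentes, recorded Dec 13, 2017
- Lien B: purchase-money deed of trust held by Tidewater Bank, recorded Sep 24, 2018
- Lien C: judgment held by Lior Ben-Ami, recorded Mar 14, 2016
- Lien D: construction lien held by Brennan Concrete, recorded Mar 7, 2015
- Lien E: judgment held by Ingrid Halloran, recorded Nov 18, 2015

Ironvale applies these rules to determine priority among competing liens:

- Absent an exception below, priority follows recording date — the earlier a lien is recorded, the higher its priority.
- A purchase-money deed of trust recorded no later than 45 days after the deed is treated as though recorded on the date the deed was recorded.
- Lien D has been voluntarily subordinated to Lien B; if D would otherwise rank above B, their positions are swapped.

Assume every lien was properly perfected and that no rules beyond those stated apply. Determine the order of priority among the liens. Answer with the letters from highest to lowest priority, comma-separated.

B, E, C, A, D

Effective dates after the stated exceptions: B missed the 45-day window (81 days after the deed), so its recording date stands.
Ordering by effective date: D (Mar 7, 2015), E (Nov 18, 2015), C (Mar 14, 2016), A (Dec 13, 2017), B (Sep 24, 2018).
The subordination applies — D was senior to B — so D and B swap.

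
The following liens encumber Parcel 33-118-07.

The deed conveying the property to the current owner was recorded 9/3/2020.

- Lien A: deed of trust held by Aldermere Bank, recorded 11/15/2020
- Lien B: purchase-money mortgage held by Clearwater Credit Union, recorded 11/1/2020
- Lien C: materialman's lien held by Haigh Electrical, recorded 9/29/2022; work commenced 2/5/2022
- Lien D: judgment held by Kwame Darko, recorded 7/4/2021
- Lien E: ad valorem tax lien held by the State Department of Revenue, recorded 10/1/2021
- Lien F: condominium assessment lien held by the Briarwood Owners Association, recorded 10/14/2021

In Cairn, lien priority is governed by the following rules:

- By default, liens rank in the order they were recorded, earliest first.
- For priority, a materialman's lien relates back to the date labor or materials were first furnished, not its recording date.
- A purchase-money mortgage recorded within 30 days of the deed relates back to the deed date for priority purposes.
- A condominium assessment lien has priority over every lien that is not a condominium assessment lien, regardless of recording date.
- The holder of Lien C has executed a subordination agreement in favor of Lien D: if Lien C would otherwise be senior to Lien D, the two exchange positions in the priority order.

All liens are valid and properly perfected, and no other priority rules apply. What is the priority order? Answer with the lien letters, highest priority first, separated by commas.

F, B, A, D, E, C

Effective dates after the stated exceptions: B missed the 30-day window (59 days after the deed), so its recording date stands; C's effective date is 2/5/2022, when work began.
F is a condominium assessment lien, so it outranks all other liens regardless of date.
Remaining liens by effective date: B (11/1/2020), A (11/15/2020), D (7/4/2021), E (10/1/2021), C (2/5/2022).
C already ranks below D; the subordination has no effect.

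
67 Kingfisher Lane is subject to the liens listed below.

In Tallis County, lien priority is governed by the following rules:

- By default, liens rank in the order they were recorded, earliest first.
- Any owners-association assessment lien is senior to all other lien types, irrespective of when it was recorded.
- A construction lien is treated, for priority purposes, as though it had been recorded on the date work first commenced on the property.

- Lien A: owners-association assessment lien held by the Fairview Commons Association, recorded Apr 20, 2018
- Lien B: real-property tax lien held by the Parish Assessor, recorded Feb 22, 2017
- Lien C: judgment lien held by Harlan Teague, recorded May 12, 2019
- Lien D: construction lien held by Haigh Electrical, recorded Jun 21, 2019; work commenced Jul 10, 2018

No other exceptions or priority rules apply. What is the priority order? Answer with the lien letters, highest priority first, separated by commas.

A, B, D, C

First, effective dates: D relates back to Jul 10, 2018 (work commenced).
A is an owners-association assessment lien, so it outranks all other liens regardless of date.
Ordering the rest by effective date: B (Feb 22, 2017), D (Jul 10, 2018), C (May 12, 2019).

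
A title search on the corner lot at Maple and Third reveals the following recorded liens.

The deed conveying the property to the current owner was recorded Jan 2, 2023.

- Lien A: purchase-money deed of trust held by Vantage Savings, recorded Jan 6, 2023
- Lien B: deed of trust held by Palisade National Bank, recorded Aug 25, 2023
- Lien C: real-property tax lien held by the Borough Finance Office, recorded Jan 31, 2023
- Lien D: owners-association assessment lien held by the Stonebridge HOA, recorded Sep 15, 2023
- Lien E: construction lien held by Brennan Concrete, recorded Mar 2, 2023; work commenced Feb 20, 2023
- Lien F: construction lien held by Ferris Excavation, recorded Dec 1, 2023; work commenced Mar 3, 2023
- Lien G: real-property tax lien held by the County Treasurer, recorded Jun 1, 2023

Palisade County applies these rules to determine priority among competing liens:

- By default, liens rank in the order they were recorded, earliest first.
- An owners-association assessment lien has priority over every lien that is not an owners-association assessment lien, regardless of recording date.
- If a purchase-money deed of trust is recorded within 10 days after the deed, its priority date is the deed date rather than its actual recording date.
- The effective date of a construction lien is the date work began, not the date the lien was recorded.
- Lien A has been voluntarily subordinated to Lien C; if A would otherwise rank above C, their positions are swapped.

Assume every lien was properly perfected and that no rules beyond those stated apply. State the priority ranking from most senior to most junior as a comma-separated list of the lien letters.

D, C, A, E, F, G, B

First, effective dates: A's effective date is the deed date, Jan 2, 2023; E's effective date is Feb 20, 2023, when work began; F's effective date is Mar 3, 2023, when work began.
D is an owners-association assessment lien and takes priority over every other lien.
Ordering the rest by effective date: A (Jan 2, 2023), C (Jan 31, 2023), E (Feb 20, 2023), F (Mar 3, 2023), G (Jun 1, 2023), B (Aug 25, 2023).
A is senior to C before the subordination, so the two trade places.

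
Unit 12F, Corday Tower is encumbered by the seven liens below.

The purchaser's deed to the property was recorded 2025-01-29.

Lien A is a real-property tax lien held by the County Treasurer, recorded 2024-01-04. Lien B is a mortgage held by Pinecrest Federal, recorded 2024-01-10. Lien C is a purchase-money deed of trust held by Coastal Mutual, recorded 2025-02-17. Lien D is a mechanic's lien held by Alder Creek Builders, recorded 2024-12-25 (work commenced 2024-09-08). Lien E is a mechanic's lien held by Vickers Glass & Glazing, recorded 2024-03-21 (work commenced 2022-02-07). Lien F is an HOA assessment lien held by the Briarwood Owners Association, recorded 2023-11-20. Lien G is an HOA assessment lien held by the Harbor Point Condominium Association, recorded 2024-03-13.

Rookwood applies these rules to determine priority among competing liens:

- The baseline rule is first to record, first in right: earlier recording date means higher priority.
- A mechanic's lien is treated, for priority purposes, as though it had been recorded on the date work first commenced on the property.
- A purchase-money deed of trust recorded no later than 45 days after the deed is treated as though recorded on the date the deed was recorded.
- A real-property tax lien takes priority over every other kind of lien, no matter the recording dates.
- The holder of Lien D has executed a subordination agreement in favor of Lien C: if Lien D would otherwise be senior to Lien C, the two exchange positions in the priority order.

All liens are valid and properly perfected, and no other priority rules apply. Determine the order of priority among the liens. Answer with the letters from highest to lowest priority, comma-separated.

A, E, F, B, G, C, D

Effective dates: C was recorded within the 45-day window, so its effective date is the deed date 2025-01-29; D relates back to 2024-09-08 (work commenced); E is treated as recorded 2022-02-07, the work-commencement date.
A, as a real-property tax lien, has superpriority and ranks first.
Remaining liens by effective date: E (2022-02-07), F (2023-11-20), B (2024-01-10), G (2024-03-13), D (2024-09-08), C (2025-01-29).
D is senior to C before the subordination, so the two trade places.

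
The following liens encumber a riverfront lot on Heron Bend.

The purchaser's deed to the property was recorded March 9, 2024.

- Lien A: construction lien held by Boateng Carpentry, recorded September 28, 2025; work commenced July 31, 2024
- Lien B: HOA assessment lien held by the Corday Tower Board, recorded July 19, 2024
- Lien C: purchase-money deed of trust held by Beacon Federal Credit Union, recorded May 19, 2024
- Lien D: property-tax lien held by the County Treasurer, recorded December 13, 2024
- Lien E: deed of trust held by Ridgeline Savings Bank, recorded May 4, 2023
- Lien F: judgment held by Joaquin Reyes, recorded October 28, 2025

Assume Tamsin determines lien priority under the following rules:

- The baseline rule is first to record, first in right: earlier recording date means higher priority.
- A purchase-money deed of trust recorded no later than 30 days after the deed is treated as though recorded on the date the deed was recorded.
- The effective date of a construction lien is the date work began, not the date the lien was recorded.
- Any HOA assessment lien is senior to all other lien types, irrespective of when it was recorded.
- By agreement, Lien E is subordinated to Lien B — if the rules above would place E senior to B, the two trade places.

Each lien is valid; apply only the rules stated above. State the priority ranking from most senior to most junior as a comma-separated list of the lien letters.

Effective dates after the stated exceptions: A's effective date is July 31, 2024, when work began; C was recorded 71 days after the deed — beyond 30 days — so no relation-back applies.
B is an HOA assessment lien and takes priority over every other lien.
The other liens, earliest effective date first: E (May 4, 2023), C (May 19, 2024), A (July 31, 2024), D (December 13, 2024), F (October 28, 2025).
E already ranks below B; the subordination has no effect.

B, E, C, A, D, F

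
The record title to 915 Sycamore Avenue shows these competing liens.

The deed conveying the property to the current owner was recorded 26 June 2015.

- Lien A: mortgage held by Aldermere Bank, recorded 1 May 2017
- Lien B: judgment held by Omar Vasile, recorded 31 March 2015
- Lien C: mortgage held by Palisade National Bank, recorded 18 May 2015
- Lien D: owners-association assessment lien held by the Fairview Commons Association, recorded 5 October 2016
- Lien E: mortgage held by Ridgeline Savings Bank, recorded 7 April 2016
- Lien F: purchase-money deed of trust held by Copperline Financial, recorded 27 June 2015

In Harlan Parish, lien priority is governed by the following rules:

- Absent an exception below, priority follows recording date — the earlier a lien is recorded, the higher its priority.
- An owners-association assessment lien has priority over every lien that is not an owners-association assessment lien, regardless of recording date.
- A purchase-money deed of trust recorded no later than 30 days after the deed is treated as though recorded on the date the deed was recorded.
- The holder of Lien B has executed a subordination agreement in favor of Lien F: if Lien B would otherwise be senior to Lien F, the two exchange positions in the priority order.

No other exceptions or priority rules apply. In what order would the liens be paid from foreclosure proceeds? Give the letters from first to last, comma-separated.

Effective dates: F relates back to the deed date 26 June 2015.
D is an owners-association assessment lien, so it outranks all other liens regardless of date.
The other liens, earliest effective date first: B (31 March 2015), C (18 May 2015), F (26 June 2015), E (7 April 2016), A (1 May 2017).
Because B would otherwise rank above F, the subordination swaps them.

D, F, C, B, E, A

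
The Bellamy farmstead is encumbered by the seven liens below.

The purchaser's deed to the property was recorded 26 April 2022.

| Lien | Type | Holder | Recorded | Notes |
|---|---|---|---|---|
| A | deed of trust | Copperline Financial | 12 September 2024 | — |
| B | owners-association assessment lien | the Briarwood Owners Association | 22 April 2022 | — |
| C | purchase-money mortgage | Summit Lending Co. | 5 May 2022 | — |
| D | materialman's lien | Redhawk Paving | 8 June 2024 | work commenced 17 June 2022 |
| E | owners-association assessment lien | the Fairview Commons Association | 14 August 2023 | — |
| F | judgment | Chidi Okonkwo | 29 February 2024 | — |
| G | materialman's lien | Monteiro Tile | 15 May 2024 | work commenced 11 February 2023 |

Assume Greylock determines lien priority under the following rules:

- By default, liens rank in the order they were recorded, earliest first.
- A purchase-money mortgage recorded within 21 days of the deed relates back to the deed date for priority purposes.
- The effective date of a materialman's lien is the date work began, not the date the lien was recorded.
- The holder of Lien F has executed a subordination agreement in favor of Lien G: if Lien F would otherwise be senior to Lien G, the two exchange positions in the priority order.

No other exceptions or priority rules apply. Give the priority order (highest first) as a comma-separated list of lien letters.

First, effective dates: C relates back to the deed date 26 April 2022; D is treated as recorded 17 June 2022, the work-commencement date; G is treated as recorded 11 February 2023, the work-commencement date.
Ordering by effective date: B (22 April 2022), C (26 April 2022), D (17 June 2022), G (11 February 2023), E (14 August 2023), F (29 February 2024), A (12 September 2024).
F is already junior to G, so the subordination agreement changes nothing.

B, C, D, G, E, F, A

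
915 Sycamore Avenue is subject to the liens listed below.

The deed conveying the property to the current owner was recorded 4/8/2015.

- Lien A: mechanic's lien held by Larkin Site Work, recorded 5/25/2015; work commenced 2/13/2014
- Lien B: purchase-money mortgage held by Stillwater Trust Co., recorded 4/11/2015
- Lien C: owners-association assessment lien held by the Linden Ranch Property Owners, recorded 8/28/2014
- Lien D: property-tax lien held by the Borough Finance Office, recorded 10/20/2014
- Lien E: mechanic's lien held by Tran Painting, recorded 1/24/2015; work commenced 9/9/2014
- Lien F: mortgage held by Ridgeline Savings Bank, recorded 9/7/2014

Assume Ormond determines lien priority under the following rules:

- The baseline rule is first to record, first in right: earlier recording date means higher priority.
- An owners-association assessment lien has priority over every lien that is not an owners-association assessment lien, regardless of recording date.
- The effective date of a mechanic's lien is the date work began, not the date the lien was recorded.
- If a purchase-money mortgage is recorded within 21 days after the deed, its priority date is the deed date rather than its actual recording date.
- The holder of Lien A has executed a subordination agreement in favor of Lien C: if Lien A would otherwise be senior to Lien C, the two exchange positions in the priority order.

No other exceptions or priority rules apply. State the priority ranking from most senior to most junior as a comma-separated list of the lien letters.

Effective dates: A is treated as recorded 2/13/2014, the work-commencement date; B relates back to the deed date 4/8/2015; E relates back to 9/9/2014 (work commenced).
C is an owners-association assessment lien and takes priority over every other lien.
Ordering the rest by effective date: A (2/13/2014), F (9/7/2014), E (9/9/2014), D (10/20/2014), B (4/8/2015).
Since A is not senior to C, the subordination leaves the order unchanged.

C, A, F, E, D, B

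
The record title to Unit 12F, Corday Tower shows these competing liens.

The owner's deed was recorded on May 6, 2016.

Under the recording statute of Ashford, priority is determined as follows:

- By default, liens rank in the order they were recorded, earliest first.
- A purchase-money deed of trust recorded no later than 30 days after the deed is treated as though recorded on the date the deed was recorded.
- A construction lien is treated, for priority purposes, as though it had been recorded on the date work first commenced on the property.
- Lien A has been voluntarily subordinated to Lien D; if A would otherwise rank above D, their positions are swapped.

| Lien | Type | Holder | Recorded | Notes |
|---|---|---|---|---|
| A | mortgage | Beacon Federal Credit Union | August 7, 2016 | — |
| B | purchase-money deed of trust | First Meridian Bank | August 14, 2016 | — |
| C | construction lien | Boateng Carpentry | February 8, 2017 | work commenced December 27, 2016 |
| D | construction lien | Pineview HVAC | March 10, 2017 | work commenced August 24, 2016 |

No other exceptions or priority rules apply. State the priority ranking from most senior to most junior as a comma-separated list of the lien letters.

Effective dates after the stated exceptions: B was recorded 100 days after the deed — beyond 30 days — so no relation-back applies; C relates back to December 27, 2016 (work commenced); D relates back to August 24, 2016 (work commenced).
By effective date, earliest first: A (August 7, 2016), B (August 14, 2016), D (August 24, 2016), C (December 27, 2016).
The subordination applies — A was senior to D — so A and D swap.

D, B, A, C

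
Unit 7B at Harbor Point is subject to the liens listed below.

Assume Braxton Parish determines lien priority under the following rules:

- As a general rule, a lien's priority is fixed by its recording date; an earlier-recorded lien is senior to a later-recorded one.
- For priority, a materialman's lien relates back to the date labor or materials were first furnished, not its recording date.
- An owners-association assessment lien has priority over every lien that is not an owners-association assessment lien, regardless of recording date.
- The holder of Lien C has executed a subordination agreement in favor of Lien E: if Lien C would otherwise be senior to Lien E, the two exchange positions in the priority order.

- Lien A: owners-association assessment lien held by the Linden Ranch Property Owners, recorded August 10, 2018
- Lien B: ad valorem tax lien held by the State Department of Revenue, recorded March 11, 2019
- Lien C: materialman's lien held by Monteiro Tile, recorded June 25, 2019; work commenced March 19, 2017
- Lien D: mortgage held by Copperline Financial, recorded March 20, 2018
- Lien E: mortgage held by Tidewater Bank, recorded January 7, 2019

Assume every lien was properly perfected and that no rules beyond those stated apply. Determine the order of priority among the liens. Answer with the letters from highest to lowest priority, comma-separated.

Effective dates after the stated exceptions: C is treated as recorded March 19, 2017, the work-commencement date.
As an owners-association assessment lien, A is senior to every other lien.
The other liens, earliest effective date first: C (March 19, 2017), D (March 20, 2018), E (January 7, 2019), B (March 11, 2019).
Because C would otherwise rank above E, the subordination swaps them.

A, E, D, C, B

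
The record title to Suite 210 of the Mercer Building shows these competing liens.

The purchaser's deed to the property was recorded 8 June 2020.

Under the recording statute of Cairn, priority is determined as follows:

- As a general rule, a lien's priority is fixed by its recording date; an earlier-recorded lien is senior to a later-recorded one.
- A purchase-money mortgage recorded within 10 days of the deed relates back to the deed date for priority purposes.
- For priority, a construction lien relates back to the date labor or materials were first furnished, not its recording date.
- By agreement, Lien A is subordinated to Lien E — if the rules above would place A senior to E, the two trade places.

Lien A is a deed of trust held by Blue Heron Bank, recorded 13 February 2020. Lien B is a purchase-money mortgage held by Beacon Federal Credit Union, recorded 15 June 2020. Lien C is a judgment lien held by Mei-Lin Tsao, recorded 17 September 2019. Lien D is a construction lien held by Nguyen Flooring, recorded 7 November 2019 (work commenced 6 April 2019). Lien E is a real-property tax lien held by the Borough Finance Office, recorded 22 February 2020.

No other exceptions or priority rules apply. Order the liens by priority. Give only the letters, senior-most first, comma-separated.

Adjusting effective dates: B was recorded within the 10-day window, so its effective date is the deed date 8 June 2020; D is treated as recorded 6 April 2019, the work-commencement date.
Ordering by effective date: D (6 April 2019), C (17 September 2019), A (13 February 2020), E (22 February 2020), B (8 June 2020).
Because A would otherwise rank above E, the subordination swaps them.

D, C, E, A, B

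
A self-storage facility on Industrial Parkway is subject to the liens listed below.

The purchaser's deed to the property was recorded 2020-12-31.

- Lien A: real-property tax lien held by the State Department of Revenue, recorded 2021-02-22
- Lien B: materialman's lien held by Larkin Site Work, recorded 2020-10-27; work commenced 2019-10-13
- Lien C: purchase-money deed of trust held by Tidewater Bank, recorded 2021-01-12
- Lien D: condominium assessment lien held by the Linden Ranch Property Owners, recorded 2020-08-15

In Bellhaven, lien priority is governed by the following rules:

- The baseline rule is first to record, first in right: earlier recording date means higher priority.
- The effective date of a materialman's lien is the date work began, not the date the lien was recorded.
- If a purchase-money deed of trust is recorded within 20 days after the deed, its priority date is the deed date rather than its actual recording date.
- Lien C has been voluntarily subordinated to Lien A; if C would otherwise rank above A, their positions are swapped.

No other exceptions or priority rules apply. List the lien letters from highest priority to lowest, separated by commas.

B, D, A, C

Effective dates: B relates back to 2019-10-13 (work commenced); C relates back to the deed date 2020-12-31.
Ordering by effective date: B (2019-10-13), D (2020-08-15), C (2020-12-31), A (2021-02-22).
C is senior to A before the subordination, so the two trade places.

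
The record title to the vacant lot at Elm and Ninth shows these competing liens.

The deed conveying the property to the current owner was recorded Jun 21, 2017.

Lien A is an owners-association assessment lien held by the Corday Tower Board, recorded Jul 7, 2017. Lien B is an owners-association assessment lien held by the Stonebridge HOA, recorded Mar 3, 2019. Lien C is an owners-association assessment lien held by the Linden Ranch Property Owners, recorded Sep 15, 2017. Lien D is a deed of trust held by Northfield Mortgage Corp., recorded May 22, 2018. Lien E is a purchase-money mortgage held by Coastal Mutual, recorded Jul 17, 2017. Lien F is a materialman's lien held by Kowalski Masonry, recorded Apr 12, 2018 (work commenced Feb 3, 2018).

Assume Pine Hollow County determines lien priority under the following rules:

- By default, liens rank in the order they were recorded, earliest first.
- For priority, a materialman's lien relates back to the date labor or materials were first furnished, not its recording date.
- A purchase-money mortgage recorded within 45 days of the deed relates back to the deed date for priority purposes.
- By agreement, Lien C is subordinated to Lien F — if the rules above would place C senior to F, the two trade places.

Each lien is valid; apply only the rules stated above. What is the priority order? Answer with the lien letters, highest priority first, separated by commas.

E, A, F, C, D, B

First, effective dates: E was recorded within the 45-day window, so its effective date is the deed date Jun 21, 2017; F's effective date is Feb 3, 2018, when work began.
By effective date: E (Jun 21, 2017), A (Jul 7, 2017), C (Sep 15, 2017), F (Feb 3, 2018), D (May 22, 2018), B (Mar 3, 2019).
C would otherwise be senior to F, so under the subordination agreement C and F exchange positions.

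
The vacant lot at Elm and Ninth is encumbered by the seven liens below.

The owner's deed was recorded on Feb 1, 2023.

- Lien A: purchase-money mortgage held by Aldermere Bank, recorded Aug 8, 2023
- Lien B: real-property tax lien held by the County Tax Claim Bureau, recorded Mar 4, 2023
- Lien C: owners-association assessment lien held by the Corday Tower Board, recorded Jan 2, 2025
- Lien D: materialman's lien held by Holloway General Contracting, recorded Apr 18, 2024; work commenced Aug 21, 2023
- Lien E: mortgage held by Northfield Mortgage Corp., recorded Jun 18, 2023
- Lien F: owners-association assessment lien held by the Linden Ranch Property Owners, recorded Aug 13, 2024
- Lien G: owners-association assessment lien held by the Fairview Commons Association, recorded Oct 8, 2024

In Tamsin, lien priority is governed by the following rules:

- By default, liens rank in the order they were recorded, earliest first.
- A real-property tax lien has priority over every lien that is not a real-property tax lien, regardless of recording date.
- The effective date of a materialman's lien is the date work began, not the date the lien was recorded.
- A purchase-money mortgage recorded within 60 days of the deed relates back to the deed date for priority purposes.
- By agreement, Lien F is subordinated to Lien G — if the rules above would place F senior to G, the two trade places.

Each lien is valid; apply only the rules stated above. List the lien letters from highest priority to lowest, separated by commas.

B, E, A, D, G, F, C

Effective dates: A missed the 60-day window (188 days after the deed), so its recording date stands; D relates back to Aug 21, 2023 (work commenced).
B, as a real-property tax lien, has superpriority and ranks first.
The other liens, earliest effective date first: E (Jun 18, 2023), A (Aug 8, 2023), D (Aug 21, 2023), F (Aug 13, 2024), G (Oct 8, 2024), C (Jan 2, 2025).
F would otherwise be senior to G, so under the subordination agreement F and G exchange positions.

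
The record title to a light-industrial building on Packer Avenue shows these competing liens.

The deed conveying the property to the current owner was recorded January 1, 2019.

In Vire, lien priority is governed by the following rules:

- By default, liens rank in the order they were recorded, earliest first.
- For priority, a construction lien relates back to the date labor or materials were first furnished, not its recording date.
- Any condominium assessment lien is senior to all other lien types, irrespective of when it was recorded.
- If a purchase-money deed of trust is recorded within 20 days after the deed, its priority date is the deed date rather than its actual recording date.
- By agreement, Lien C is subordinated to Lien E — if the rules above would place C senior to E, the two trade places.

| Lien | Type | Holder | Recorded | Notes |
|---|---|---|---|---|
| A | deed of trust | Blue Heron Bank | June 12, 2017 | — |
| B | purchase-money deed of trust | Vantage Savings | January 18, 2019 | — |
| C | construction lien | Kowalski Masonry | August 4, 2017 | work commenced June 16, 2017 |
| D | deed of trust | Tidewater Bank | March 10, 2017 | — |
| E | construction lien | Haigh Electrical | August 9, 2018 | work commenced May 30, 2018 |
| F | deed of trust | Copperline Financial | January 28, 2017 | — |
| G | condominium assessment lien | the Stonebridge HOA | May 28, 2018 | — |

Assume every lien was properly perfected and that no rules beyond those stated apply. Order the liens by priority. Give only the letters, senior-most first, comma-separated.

Effective dates: B relates back to the deed date January 1, 2019; C's effective date is June 16, 2017, when work began; E relates back to May 30, 2018 (work commenced).
G is a condominium assessment lien and takes priority over every other lien.
Remaining liens by effective date: F (January 28, 2017), D (March 10, 2017), A (June 12, 2017), C (June 16, 2017), E (May 30, 2018), B (January 1, 2019).
C would otherwise be senior to E, so under the subordination agreement C and E exchange positions.

G, F, D, A, E, C, B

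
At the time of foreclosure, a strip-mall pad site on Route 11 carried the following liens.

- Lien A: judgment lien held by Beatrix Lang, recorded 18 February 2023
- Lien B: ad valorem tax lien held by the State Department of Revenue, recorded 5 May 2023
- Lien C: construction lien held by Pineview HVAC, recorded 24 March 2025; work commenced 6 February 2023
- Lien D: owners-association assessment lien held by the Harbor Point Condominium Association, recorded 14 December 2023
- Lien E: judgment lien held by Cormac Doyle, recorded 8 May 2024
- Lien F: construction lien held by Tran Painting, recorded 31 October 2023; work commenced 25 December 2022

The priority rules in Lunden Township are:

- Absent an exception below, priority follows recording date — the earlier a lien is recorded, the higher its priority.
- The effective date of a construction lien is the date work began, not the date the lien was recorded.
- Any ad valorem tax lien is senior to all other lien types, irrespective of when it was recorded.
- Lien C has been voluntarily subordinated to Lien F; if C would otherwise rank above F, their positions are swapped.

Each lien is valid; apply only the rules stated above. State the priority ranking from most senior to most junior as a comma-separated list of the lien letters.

B, F, C, A, D, E

Effective dates after the stated exceptions: C relates back to 6 February 2023 (work commenced); F is treated as recorded 25 December 2022, the work-commencement date.
As an ad valorem tax lien, B is senior to every other lien.
Among the remaining liens, by effective date: F (25 December 2022), C (6 February 2023), A (18 February 2023), D (14 December 2023), E (8 May 2024).
C is already junior to F, so the subordination agreement changes nothing.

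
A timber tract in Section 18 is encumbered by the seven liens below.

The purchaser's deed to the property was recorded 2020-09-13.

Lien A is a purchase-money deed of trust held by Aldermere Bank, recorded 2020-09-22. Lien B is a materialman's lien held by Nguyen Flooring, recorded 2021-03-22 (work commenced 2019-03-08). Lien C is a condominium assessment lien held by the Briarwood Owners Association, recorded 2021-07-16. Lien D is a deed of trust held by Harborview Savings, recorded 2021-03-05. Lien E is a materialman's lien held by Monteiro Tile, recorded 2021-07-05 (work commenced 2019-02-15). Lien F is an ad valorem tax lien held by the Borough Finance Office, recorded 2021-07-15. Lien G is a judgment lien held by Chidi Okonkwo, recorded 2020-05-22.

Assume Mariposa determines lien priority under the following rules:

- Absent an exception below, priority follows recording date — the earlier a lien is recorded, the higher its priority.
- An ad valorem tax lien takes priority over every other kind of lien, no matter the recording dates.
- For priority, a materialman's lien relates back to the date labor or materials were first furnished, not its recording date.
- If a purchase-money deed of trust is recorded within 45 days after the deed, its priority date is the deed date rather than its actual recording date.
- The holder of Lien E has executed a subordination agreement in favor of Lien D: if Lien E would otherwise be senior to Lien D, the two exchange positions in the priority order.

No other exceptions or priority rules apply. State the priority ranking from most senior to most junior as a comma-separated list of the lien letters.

F, D, B, G, A, E, C

Effective dates: A's effective date is the deed date, 2020-09-13; B's effective date is 2019-03-08, when work began; E relates back to 2019-02-15 (work commenced).
F, as an ad valorem tax lien, has superpriority and ranks first.
Remaining liens by effective date: E (2019-02-15), B (2019-03-08), G (2020-05-22), A (2020-09-13), D (2021-03-05), C (2021-07-16).
E would otherwise be senior to D, so under the subordination agreement E and D exchange positions.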